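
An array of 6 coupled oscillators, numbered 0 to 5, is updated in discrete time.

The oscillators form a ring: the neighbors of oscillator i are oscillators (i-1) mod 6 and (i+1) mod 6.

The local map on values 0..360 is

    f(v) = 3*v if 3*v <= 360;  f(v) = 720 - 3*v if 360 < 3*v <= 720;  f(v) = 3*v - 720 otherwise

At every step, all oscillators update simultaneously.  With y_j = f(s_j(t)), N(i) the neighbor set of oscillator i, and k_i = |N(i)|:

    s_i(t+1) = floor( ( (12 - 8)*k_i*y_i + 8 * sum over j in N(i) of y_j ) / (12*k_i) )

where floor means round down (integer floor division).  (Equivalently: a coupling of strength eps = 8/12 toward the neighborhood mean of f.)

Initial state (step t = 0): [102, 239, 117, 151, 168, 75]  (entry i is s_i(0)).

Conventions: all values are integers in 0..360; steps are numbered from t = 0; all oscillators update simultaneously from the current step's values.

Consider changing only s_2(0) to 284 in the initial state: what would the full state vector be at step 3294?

Answer: [270, 285, 270, 225, 210, 225]
Key observation: The state at step 35, [90, 105, 90, 75, 60, 75], reappears at step 37: the system is in a cycle of period 2 from step 35 on.  Therefore the state at step 3294 equals the state at step 35 + ((3294 - 35) mod 2) = 36, which is [270, 285, 270, 225, 210, 225].

Derivation:
t=0: [102, 239, 284, 151, 168, 75]
t=1: [178, 147, 134, 205, 236, 249]
t=2: [164, 261, 234, 145, 48, 75]
t=3: [172, 103, 122, 149, 218, 199]
t=4: [212, 289, 312, 231, 154, 131]
t=5: [186, 149, 130, 167, 204, 223]
t=6: [162, 255, 274, 219, 126, 107]
t=7: [200, 127, 70, 169, 242, 299]
t=8: [212, 223, 254, 143, 132, 101]
t=9: [146, 59, 128, 219, 306, 237]
t=10: [156, 265, 192, 199, 90, 163]
t=11: [186, 157, 114, 179, 208, 251]
t=12: [148, 251, 258, 207, 104, 97]
t=13: [200, 121, 62, 155, 234, 293]
t=14: [212, 221, 266, 153, 144, 99]
t=15: [146, 73, 132, 209, 282, 223]
t=16: [184, 275, 212, 181, 90, 153]
t=17: [178, 119, 122, 177, 236, 233]
t=18: [188, 299, 300, 185, 74, 73]
t=19: [184, 171, 174, 189, 202, 199]
t=20: [166, 191, 186, 155, 130, 135]
t=21: [228, 177, 188, 249, 300, 289]
t=22: [124, 127, 124, 121, 118, 121]
t=23: [348, 345, 348, 353, 356, 353]
t=24: [326, 321, 326, 337, 342, 337]
t=25: [264, 253, 264, 285, 296, 285]
t=26: [82, 61, 82, 125, 146, 125]
t=27: [258, 225, 258, 291, 324, 291]
t=28: [84, 51, 84, 153, 186, 153]
t=29: [222, 219, 222, 225, 228, 225]
t=30: [54, 57, 54, 45, 42, 45]
t=31: [156, 165, 156, 141, 132, 141]
t=32: [258, 243, 258, 291, 306, 291]
t=33: [72, 39, 72, 135, 168, 135]
t=34: [216, 183, 216, 249, 282, 249]
t=35: [90, 105, 90, 75, 60, 75]
t=36: [270, 285, 270, 225, 210, 225]
t=37: [90, 105, 90, 75, 60, 75]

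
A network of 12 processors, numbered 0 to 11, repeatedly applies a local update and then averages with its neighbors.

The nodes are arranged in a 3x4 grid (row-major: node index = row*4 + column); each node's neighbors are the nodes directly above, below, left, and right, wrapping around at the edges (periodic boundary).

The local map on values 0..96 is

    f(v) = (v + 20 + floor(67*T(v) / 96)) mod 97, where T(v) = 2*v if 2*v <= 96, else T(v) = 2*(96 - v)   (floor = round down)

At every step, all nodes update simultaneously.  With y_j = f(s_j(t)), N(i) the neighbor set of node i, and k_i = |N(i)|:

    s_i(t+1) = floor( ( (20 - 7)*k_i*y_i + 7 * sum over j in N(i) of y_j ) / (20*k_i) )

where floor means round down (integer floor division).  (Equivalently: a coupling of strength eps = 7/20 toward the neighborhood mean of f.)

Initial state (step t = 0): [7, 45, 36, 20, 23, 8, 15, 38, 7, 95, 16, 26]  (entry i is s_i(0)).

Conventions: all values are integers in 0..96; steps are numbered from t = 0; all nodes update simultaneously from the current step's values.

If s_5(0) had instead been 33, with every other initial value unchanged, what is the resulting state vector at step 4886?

Answer: [24, 24, 24, 24, 24, 24, 24, 24, 24, 24, 24, 24]
Key observation: The state at step 22, [24, 24, 24, 24, 24, 24, 24, 24, 24, 24, 24, 24], reappears at step 26: the system is in a cycle of period 4 from step 22 on.  Therefore the state at step 4886 equals the state at step 22 + ((4886 - 22) mod 4) = 22, which is [24, 24, 24, 24, 24, 24, 24, 24, 24, 24, 24, 24].

Derivation:
t=0: [7, 45, 36, 20, 23, 33, 15, 38, 7, 95, 16, 26]
t=1: [41, 25, 24, 55, 56, 16, 43, 33, 41, 23, 52, 68]
t=2: [28, 71, 65, 34, 31, 56, 32, 12, 27, 65, 41, 27]
t=3: [74, 34, 33, 24, 83, 43, 74, 55, 80, 34, 34, 68]
t=4: [28, 7, 11, 58, 25, 22, 23, 36, 23, 7, 8, 31]
t=5: [76, 44, 46, 42, 72, 66, 63, 30, 74, 42, 47, 74]
t=6: [26, 28, 31, 30, 33, 29, 37, 68, 26, 25, 32, 32]
t=7: [76, 86, 86, 85, 26, 73, 34, 37, 75, 82, 86, 88]
t=8: [30, 23, 20, 22, 61, 29, 9, 18, 31, 24, 20, 21]
t=9: [83, 77, 65, 72, 50, 77, 51, 59, 84, 78, 65, 71]
t=10: [25, 26, 30, 28, 33, 27, 33, 32, 25, 26, 30, 28]
t=11: [73, 82, 82, 87, 30, 69, 32, 77, 73, 82, 82, 87]
t=12: [32, 24, 30, 23, 68, 39, 71, 37, 32, 24, 30, 23]
t=13: [86, 74, 82, 72, 38, 28, 36, 25, 86, 74, 82, 72]
t=14: [22, 31, 23, 31, 27, 63, 24, 58, 22, 31, 23, 31]
t=15: [76, 84, 78, 85, 72, 51, 68, 52, 76, 84, 78, 85]
t=16: [25, 24, 25, 24, 29, 32, 30, 32, 25, 24, 25, 24]
t=17: [79, 79, 79, 79, 88, 91, 89, 91, 79, 79, 79, 79]
t=18: [24, 24, 24, 24, 22, 21, 21, 21, 24, 24, 24, 24]
t=19: [76, 76, 76, 76, 72, 71, 71, 71, 76, 76, 76, 76]
t=20: [26, 26, 26, 26, 27, 27, 27, 27, 26, 26, 26, 26]
t=21: [82, 82, 82, 82, 83, 83, 83, 83, 82, 82, 82, 82]
t=22: [24, 24, 24, 24, 24, 24, 24, 24, 24, 24, 24, 24]
t=23: [77, 77, 77, 77, 77, 77, 77, 77, 77, 77, 77, 77]
t=24: [26, 26, 26, 26, 26, 26, 26, 26, 26, 26, 26, 26]
t=25: [82, 82, 82, 82, 82, 82, 82, 82, 82, 82, 82, 82]
t=26: [24, 24, 24, 24, 24, 24, 24, 24, 24, 24, 24, 24]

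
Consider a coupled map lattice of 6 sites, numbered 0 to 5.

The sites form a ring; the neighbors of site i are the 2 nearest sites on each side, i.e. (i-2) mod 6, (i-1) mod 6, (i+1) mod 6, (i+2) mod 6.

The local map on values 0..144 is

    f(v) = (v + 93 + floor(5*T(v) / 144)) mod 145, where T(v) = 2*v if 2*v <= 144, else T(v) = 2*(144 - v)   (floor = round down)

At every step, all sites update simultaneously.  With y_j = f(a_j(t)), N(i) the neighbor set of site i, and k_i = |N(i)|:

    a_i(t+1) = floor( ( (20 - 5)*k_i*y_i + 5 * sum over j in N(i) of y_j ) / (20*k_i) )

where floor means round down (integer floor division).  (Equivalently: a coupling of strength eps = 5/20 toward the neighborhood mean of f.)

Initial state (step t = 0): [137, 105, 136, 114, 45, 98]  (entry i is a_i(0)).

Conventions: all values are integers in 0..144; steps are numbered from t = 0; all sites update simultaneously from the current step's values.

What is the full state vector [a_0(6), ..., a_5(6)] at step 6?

Answer: [108, 108, 109, 105, 31, 103]

Derivation:
t=0: [137, 105, 136, 114, 45, 98]
t=1: [84, 58, 84, 68, 123, 58]
t=2: [35, 13, 35, 23, 60, 16]
t=3: [119, 109, 120, 110, 39, 105]
t=4: [70, 60, 71, 64, 116, 61]
t=5: [23, 13, 24, 19, 53, 16]
t=6: [108, 108, 109, 105, 31, 103]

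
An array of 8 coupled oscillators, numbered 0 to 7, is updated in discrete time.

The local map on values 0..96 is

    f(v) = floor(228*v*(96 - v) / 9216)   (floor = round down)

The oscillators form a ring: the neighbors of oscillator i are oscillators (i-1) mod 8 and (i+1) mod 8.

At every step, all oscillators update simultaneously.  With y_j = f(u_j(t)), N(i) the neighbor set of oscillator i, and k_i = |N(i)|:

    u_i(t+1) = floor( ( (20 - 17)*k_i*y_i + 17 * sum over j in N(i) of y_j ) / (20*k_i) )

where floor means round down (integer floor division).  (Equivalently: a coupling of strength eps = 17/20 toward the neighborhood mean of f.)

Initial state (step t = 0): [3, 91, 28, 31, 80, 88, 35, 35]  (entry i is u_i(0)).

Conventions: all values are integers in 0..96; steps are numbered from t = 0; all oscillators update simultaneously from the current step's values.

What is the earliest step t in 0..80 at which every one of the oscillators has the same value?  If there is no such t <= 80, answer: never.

Simulating step by step:
t=0: [3, 91, 28, 31, 80, 88, 35, 35]  (not all equal)
t=1: [27, 24, 32, 40, 32, 37, 37, 32]  (not all equal)
t=2: [46, 47, 48, 50, 53, 52, 52, 50]  (not all equal)
t=3: [56, 56, 56, 56, 56, 56, 56, 56]  (all equal)

Answer: 3
Key observation: Synchronization is absorbing here: once all oscillators are equal they stay equal, and step 3 is the first all-equal step.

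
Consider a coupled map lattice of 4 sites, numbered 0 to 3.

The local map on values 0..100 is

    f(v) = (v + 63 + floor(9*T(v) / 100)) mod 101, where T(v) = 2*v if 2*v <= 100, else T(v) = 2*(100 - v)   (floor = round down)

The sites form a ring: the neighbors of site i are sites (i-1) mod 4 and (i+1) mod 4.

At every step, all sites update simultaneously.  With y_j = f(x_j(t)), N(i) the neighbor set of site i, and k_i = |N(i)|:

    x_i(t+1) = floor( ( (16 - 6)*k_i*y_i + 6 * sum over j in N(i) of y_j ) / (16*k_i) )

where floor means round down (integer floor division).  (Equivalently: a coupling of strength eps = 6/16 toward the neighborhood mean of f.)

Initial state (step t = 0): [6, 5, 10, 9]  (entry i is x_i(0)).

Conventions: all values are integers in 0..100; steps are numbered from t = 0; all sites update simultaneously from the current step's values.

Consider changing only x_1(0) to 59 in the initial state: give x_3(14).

Simulating step by step:
t=0: [6, 59, 10, 9]
t=1: [62, 44, 65, 72]
t=2: [28, 19, 30, 36]
t=3: [76, 89, 77, 38]
t=4: [37, 48, 37, 19]
t=5: [22, 13, 22, 55]
t=6: [74, 81, 74, 48]
t=7: [37, 43, 37, 26]
t=8: [22, 9, 22, 60]
t=9: [74, 78, 74, 51]
t=10: [37, 41, 37, 28]
t=11: [23, 8, 23, 61]
t=12: [75, 78, 75, 52]
t=13: [37, 42, 37, 29]
t=14: [23, 8, 23, 62]

Answer: x_3(14) = 62
Key observation: This trace re-runs the system from the modified initial state.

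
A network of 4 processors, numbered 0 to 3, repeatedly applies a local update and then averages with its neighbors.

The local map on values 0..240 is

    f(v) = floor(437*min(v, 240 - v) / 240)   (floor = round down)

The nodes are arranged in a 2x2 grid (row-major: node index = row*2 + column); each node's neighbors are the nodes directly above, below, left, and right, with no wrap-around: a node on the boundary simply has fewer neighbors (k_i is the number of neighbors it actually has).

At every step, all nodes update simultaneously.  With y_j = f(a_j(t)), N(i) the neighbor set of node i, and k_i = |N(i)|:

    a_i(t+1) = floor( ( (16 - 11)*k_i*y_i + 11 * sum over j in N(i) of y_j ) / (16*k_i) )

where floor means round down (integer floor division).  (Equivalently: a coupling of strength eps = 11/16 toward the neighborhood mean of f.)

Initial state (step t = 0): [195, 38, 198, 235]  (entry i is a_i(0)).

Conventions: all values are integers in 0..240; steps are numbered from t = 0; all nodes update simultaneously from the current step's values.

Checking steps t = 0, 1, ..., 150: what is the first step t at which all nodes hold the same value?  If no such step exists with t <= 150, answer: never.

Simulating step by step:
t=0: [195, 38, 198, 235]  (not all equal)
t=1: [75, 52, 54, 52]  (not all equal)
t=2: [108, 108, 109, 95]  (not all equal)
t=3: [196, 187, 188, 189]  (not all equal)
t=4: [90, 89, 88, 94]  (not all equal)
t=5: [161, 165, 164, 164]  (not all equal)
t=6: [138, 139, 139, 137]  (not all equal)
t=7: [183, 185, 185, 184]  (not all equal)
t=8: [100, 101, 101, 100]  (not all equal)
t=9: [182, 182, 182, 182]  (all equal)

Answer: 9
Key observation: Synchronization is absorbing here: once all nodes are equal they stay equal, and step 9 is the first all-equal step.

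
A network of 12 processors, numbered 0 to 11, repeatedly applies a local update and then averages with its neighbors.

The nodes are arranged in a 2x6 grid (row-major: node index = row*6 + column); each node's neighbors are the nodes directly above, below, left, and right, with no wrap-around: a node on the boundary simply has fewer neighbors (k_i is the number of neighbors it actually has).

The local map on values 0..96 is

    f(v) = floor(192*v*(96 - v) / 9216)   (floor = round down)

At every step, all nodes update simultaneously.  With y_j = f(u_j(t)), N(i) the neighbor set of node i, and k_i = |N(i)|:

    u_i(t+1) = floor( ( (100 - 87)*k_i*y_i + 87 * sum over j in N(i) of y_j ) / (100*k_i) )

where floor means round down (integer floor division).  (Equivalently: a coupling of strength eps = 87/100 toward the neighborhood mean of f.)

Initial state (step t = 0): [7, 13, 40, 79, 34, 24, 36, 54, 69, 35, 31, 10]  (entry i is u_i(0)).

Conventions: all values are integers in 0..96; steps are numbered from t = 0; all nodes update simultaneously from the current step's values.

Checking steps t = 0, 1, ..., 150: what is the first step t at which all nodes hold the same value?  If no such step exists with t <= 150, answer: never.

Simulating step by step:
t=0: [7, 13, 40, 79, 34, 24, 36, 54, 69, 35, 31, 10]  (not all equal)
t=1: [30, 33, 31, 42, 35, 30, 31, 36, 44, 36, 35, 35]  (not all equal)
t=2: [41, 42, 45, 43, 44, 43, 42, 43, 44, 45, 44, 42]  (not all equal)
t=3: [46, 46, 47, 47, 47, 47, 46, 47, 47, 47, 47, 47]  (not all equal)
t=4: [47, 47, 47, 47, 47, 47, 47, 47, 47, 47, 47, 47]  (all equal)

Answer: 4
Key observation: Synchronization is absorbing here: once all nodes are equal they stay equal, and step 4 is the first all-equal step.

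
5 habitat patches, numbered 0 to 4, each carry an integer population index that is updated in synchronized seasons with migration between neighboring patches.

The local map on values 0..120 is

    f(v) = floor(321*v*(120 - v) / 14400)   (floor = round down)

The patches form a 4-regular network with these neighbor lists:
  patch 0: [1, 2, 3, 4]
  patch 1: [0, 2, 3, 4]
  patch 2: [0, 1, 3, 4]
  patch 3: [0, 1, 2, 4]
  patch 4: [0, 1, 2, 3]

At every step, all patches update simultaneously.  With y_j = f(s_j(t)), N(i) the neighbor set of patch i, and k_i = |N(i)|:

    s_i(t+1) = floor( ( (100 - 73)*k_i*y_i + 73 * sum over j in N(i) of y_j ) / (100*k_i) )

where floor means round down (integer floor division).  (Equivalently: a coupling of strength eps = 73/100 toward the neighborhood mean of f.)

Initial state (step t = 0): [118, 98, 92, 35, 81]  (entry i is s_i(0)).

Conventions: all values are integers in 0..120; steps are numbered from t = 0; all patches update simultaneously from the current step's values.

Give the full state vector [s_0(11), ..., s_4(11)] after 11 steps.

Simulating step by step:
t=0: [118, 98, 92, 35, 81]
t=1: [45, 49, 49, 50, 51]
t=2: [76, 77, 77, 77, 77]
t=3: [73, 73, 73, 73, 73]
t=4: [76, 76, 76, 76, 76]
t=5: [74, 74, 74, 74, 74]
t=6: [75, 75, 75, 75, 75]
t=7: [75, 75, 75, 75, 75]
t=8: [75, 75, 75, 75, 75]
t=9: [75, 75, 75, 75, 75]
t=10: [75, 75, 75, 75, 75]
t=11: [75, 75, 75, 75, 75]

Answer: [75, 75, 75, 75, 75]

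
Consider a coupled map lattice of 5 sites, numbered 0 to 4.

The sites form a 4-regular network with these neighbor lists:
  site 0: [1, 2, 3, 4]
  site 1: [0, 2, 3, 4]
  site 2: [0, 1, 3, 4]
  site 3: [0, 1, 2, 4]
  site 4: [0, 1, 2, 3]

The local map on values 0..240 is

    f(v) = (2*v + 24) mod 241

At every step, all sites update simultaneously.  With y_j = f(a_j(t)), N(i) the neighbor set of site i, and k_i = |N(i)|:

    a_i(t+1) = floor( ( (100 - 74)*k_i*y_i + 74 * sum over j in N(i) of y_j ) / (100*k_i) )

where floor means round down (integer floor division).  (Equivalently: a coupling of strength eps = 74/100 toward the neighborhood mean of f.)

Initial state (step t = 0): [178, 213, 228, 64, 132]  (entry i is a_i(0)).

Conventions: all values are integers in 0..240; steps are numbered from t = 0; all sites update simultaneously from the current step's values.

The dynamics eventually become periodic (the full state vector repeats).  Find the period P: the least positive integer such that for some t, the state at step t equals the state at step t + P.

Answer: 24
Key observation: The state at step 4, [212, 212, 212, 212, 212], reappears at step 28 — and no state repeats earlier — so the cycle the system enters has period 24.

Derivation:
t=0: [178, 213, 228, 64, 132]
t=1: [155, 161, 163, 156, 148]
t=2: [95, 96, 97, 96, 94]
t=3: [215, 215, 215, 215, 214]
t=4: [212, 212, 212, 212, 212]
t=5: [207, 207, 207, 207, 207]
t=6: [197, 197, 197, 197, 197]
t=7: [177, 177, 177, 177, 177]
t=8: [137, 137, 137, 137, 137]
t=9: [57, 57, 57, 57, 57]
t=10: [138, 138, 138, 138, 138]
t=11: [59, 59, 59, 59, 59]
t=12: [142, 142, 142, 142, 142]
t=13: [67, 67, 67, 67, 67]
t=14: [158, 158, 158, 158, 158]
t=15: [99, 99, 99, 99, 99]
t=16: [222, 222, 222, 222, 222]
t=17: [227, 227, 227, 227, 227]
t=18: [237, 237, 237, 237, 237]
t=19: [16, 16, 16, 16, 16]
t=20: [56, 56, 56, 56, 56]
t=21: [136, 136, 136, 136, 136]
t=22: [55, 55, 55, 55, 55]
t=23: [134, 134, 134, 134, 134]
t=24: [51, 51, 51, 51, 51]
t=25: [126, 126, 126, 126, 126]
t=26: [35, 35, 35, 35, 35]
t=27: [94, 94, 94, 94, 94]
t=28: [212, 212, 212, 212, 212]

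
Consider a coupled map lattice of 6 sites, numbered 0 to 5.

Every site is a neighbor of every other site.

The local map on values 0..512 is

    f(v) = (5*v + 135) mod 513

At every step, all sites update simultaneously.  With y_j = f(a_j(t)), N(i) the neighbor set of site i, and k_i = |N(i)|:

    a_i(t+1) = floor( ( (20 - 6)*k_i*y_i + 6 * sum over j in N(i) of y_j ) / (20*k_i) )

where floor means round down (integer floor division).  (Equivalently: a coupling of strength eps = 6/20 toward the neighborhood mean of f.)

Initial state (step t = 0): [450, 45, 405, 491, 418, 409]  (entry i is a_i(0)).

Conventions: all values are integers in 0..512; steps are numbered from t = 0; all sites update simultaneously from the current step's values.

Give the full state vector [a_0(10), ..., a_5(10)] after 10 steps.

Simulating step by step:
t=0: [450, 45, 405, 491, 418, 409]
t=1: [280, 298, 136, 83, 178, 149]
t=2: [434, 163, 302, 132, 436, 343]
t=3: [261, 378, 166, 279, 267, 298]
t=4: [408, 454, 432, 465, 427, 198]
t=5: [165, 312, 242, 347, 226, 150]
t=6: [397, 211, 316, 323, 264, 349]
t=7: [126, 188, 195, 218, 357, 301]
t=8: [225, 95, 117, 191, 307, 128]
t=9: [209, 121, 192, 100, 143, 227]
t=10: [167, 214, 113, 147, 284, 225]

Answer: [167, 214, 113, 147, 284, 225]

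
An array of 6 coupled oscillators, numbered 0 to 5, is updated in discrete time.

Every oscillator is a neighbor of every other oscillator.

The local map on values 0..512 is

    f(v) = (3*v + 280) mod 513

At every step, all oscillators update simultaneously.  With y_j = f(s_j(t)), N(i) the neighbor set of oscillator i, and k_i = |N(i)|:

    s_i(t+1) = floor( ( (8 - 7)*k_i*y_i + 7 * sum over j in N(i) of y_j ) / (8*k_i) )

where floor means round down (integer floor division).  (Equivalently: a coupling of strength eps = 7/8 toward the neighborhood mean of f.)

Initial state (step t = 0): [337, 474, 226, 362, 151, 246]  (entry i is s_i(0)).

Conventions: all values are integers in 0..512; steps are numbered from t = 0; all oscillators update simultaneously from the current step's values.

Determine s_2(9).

Answer: s_2(9) = 430

Derivation:
t=0: [337, 474, 226, 362, 151, 246]
t=1: [325, 331, 316, 322, 328, 313]
t=2: [221, 220, 222, 221, 220, 222]
t=3: [430, 430, 429, 430, 430, 429]
t=4: [29, 29, 30, 29, 29, 30]
t=5: [368, 368, 367, 368, 368, 367]
t=6: [356, 356, 357, 356, 356, 357]
t=7: [323, 323, 322, 323, 323, 322]
t=8: [221, 221, 222, 221, 221, 222]
t=9: [431, 431, 430, 431, 431, 430]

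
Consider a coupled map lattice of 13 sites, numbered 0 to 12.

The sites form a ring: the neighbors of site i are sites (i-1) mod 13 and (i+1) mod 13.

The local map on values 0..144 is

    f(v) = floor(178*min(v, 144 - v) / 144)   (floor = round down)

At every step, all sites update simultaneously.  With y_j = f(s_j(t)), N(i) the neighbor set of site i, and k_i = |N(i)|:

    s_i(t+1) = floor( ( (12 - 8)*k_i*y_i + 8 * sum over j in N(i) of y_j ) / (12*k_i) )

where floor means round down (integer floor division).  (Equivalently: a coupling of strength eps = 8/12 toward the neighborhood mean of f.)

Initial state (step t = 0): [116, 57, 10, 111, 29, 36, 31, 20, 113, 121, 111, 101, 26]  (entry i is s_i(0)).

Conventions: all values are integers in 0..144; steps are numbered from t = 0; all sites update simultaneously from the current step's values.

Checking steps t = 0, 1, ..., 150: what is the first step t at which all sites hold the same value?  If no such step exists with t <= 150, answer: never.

Simulating step by step:
t=0: [116, 57, 10, 111, 29, 36, 31, 20, 113, 121, 111, 101, 26]  (not all equal)
t=1: [45, 38, 40, 29, 39, 39, 35, 33, 30, 35, 40, 41, 39]  (not all equal)
t=2: [49, 50, 43, 44, 43, 46, 43, 40, 40, 43, 47, 49, 51]  (not all equal)
t=3: [61, 58, 56, 53, 54, 54, 52, 50, 50, 53, 57, 60, 61]  (not all equal)
t=4: [73, 71, 68, 66, 65, 65, 63, 62, 62, 65, 69, 73, 74]  (not all equal)
t=5: [86, 86, 84, 81, 80, 79, 77, 76, 77, 80, 84, 86, 86]  (not all equal)
t=6: [71, 72, 74, 76, 78, 80, 82, 82, 81, 78, 74, 72, 71]  (not all equal)
t=7: [87, 87, 86, 83, 81, 78, 77, 76, 78, 81, 85, 87, 87]  (not all equal)
t=8: [70, 70, 72, 74, 77, 80, 82, 82, 80, 76, 73, 70, 70]  (not all equal)
t=9: [86, 87, 87, 85, 82, 79, 77, 77, 79, 83, 85, 86, 86]  (not all equal)
t=10: [70, 70, 70, 72, 76, 79, 81, 81, 79, 75, 72, 71, 71]  (not all equal)
t=11: [86, 86, 87, 86, 84, 80, 78, 78, 80, 84, 87, 87, 86]  (not all equal)
t=12: [71, 70, 70, 71, 74, 78, 80, 80, 78, 74, 71, 70, 70]  (not all equal)
t=13: [86, 86, 86, 86, 84, 82, 79, 79, 82, 84, 86, 86, 86]  (not all equal)
t=14: [71, 71, 71, 72, 73, 76, 78, 78, 76, 73, 72, 71, 71]  (not all equal)
t=15: [87, 87, 87, 87, 86, 84, 82, 82, 84, 86, 87, 87, 87]  (not all equal)
t=16: [70, 70, 70, 70, 71, 73, 75, 75, 73, 71, 70, 70, 70]  (not all equal)
t=17: [86, 86, 86, 86, 86, 86, 85, 85, 86, 86, 86, 86, 86]  (not all equal)
t=18: [71, 71, 71, 71, 71, 71, 71, 71, 71, 71, 71, 71, 71]  (all equal)

Answer: 18
Key observation: Synchronization is absorbing here: once all sites are equal they stay equal, and step 18 is the first all-equal step.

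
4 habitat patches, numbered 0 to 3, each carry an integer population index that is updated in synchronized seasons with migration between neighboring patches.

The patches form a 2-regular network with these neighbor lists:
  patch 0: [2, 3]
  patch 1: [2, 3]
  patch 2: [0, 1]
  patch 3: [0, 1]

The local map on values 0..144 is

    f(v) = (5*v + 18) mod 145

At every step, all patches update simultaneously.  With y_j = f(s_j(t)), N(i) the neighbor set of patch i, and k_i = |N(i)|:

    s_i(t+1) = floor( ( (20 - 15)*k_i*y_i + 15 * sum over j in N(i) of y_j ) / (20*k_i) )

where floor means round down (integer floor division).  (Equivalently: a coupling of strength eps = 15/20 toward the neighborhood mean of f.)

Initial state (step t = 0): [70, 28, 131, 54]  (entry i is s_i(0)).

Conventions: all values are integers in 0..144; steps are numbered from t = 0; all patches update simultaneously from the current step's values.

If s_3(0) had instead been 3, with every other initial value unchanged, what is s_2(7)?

Answer: s_2(7) = 100
Key observation: This trace re-runs the system from the modified initial state.

Derivation:
t=0: [70, 28, 131, 3]
t=1: [66, 50, 57, 42]
t=2: [50, 66, 71, 88]
t=3: [70, 54, 88, 73]
t=4: [63, 79, 88, 106]
t=5: [61, 81, 68, 90]
t=6: [46, 71, 79, 70]
t=7: [101, 96, 100, 89]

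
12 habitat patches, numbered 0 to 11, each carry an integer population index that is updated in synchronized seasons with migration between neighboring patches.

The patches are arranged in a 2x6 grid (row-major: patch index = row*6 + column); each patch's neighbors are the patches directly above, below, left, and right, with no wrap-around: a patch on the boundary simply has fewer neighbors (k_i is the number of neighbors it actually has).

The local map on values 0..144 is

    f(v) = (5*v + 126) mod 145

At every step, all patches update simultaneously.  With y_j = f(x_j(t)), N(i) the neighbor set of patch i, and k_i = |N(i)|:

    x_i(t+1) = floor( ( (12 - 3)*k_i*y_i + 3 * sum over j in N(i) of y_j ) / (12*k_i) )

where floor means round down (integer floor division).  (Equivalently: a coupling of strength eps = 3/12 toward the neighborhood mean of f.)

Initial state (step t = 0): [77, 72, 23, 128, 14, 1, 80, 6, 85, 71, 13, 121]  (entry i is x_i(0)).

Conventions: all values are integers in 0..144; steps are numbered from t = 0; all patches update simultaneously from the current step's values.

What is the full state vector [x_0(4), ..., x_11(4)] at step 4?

Simulating step by step:
t=0: [77, 72, 23, 128, 14, 1, 80, 6, 85, 71, 13, 121]
t=1: [74, 53, 89, 46, 56, 105, 79, 29, 99, 51, 43, 26]
t=2: [69, 102, 119, 78, 102, 81, 87, 113, 60, 81, 64, 98]
t=3: [49, 66, 128, 85, 57, 83, 112, 109, 131, 91, 23, 40]
t=4: [76, 33, 46, 100, 117, 99, 101, 83, 53, 23, 85, 52]

Answer: [76, 33, 46, 100, 117, 99, 101, 83, 53, 23, 85, 52]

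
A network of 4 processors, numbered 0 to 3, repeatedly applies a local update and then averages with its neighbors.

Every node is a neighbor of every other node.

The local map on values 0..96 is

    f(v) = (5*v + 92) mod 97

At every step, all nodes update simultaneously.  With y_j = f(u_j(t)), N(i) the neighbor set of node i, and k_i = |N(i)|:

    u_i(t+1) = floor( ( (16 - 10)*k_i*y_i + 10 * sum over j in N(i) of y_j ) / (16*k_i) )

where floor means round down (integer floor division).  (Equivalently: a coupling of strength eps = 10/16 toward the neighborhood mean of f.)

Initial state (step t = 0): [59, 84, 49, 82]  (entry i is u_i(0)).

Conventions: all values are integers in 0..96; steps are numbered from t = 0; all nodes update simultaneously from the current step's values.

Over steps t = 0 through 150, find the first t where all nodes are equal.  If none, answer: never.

Answer: 24
Key observation: Synchronization is absorbing here: once all nodes are equal they stay equal, and step 24 is the first all-equal step.

Derivation:
t=0: [59, 84, 49, 82]  (not all equal)
t=1: [54, 43, 46, 41]  (not all equal)
t=2: [37, 28, 31, 26]  (not all equal)
t=3: [55, 48, 50, 46]  (not all equal)
t=4: [54, 48, 49, 46]  (not all equal)
t=5: [51, 46, 47, 44]  (not all equal)
t=6: [39, 35, 36, 33]  (not all equal)
t=7: [79, 76, 76, 74]  (not all equal)
t=8: [51, 64, 64, 63]  (not all equal)
t=9: [34, 29, 29, 28]  (not all equal)
t=10: [51, 47, 47, 46]  (not all equal)
t=11: [42, 39, 39, 38]  (not all equal)
t=12: [61, 74, 74, 74]  (not all equal)
t=13: [49, 60, 60, 60]  (not all equal)
t=14: [19, 12, 12, 12]  (not all equal)
t=15: [68, 62, 62, 62]  (not all equal)
t=16: [25, 20, 20, 20]  (not all equal)
t=17: [68, 80, 80, 80]  (not all equal)
t=18: [20, 14, 14, 14]  (not all equal)
t=19: [76, 71, 71, 71]  (not all equal)
t=20: [68, 64, 64, 64]  (not all equal)
t=21: [31, 28, 28, 28]  (not all equal)
t=22: [43, 41, 41, 41]  (not all equal)
t=23: [9, 8, 8, 8]  (not all equal)
t=24: [36, 36, 36, 36]  (all equal)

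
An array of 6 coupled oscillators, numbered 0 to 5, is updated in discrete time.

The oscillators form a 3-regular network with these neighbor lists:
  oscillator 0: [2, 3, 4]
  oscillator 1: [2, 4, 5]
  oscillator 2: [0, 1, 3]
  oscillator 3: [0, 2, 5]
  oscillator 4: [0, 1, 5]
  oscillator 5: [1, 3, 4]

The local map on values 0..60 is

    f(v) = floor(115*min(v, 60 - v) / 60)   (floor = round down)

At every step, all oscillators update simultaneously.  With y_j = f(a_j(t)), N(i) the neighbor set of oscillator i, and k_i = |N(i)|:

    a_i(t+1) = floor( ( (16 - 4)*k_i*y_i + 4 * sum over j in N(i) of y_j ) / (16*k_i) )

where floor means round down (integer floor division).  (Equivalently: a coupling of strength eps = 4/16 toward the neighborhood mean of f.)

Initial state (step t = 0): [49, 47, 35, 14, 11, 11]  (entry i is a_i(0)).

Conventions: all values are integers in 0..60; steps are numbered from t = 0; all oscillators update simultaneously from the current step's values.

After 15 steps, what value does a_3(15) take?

Answer: a_3(15) = 39

Derivation:
t=0: [49, 47, 35, 14, 11, 11]
t=1: [23, 25, 41, 26, 21, 21]
t=2: [43, 44, 38, 46, 40, 41]
t=3: [32, 32, 38, 28, 36, 34]
t=4: [51, 51, 44, 51, 47, 49]
t=5: [18, 19, 26, 18, 22, 20]
t=6: [35, 37, 45, 35, 40, 37]
t=7: [44, 42, 32, 45, 39, 43]
t=8: [32, 35, 47, 30, 38, 32]
t=9: [50, 45, 31, 53, 44, 51]
t=10: [22, 29, 46, 17, 27, 18]
t=11: [40, 50, 30, 32, 49, 37]
t=12: [39, 24, 51, 51, 24, 40]
t=13: [36, 42, 21, 20, 44, 37]
t=14: [43, 35, 39, 39, 32, 41]
t=15: [35, 46, 39, 39, 49, 38]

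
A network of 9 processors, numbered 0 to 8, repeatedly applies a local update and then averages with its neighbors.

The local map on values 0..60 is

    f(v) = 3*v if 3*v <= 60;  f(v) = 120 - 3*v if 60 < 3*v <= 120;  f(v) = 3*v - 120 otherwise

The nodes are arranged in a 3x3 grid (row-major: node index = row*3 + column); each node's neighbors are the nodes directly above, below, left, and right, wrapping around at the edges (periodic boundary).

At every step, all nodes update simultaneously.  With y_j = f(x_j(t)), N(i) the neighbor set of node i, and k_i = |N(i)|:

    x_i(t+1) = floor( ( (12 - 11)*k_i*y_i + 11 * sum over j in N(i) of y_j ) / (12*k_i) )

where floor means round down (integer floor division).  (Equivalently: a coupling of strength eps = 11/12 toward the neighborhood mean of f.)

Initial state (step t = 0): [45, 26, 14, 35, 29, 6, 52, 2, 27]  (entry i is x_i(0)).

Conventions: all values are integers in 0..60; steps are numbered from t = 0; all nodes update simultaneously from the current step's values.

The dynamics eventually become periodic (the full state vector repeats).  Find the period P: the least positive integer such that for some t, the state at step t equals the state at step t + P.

Answer: 14
Key observation: The state at step 43, [5, 7, 4, 6, 5, 5, 2, 6, 6], reappears at step 57 — and no state repeats earlier — so the cycle the system enters has period 14.

Derivation:
t=0: [45, 26, 14, 35, 29, 6, 52, 2, 27]
t=1: [32, 25, 29, 24, 21, 31, 20, 34, 26]
t=2: [44, 34, 34, 42, 36, 43, 35, 48, 35]
t=3: [14, 16, 13, 11, 14, 12, 14, 15, 16]
t=4: [40, 42, 43, 39, 40, 40, 42, 45, 41]
t=5: [5, 6, 2, 1, 5, 3, 5, 4, 7]
t=6: [10, 12, 14, 12, 10, 11, 12, 16, 11]
t=7: [36, 37, 33, 32, 37, 35, 36, 34, 39]
t=8: [16, 14, 10, 13, 15, 14, 14, 9, 15]
t=9: [39, 37, 43, 43, 38, 39, 39, 42, 36]
t=10: [7, 6, 6, 4, 6, 8, 7, 7, 5]
t=11: [17, 19, 19, 20, 18, 16, 17, 18, 20]
t=12: [55, 54, 54, 51, 54, 56, 55, 55, 53]
t=13: [40, 43, 43, 44, 42, 39, 40, 42, 44]
t=14: [6, 5, 6, 3, 7, 9, 6, 6, 5]
t=15: [15, 18, 18, 20, 17, 16, 15, 17, 19]
t=16: [52, 50, 51, 48, 53, 54, 52, 51, 50]
t=17: [31, 34, 34, 37, 32, 32, 31, 33, 35]
t=18: [18, 22, 20, 24, 18, 17, 18, 21, 21]
t=19: [54, 56, 54, 52, 52, 54, 54, 54, 55]
t=20: [42, 41, 44, 40, 41, 39, 41, 42, 42]
t=21: [4, 6, 5, 3, 3, 5, 4, 3, 6]
t=22: [13, 11, 15, 11, 12, 12, 12, 13, 13]
t=23: [36, 39, 37, 36, 35, 38, 37, 36, 39]
t=24: [8, 11, 6, 10, 8, 9, 9, 7, 8]
t=25: [26, 22, 26, 25, 27, 24, 24, 26, 23]
t=26: [46, 42, 48, 44, 46, 44, 45, 47, 45]
t=27: [14, 19, 13, 15, 13, 16, 16, 14, 17]
t=28: [46, 41, 48, 44, 47, 43, 45, 48, 44]
t=29: [13, 20, 11, 15, 12, 16, 16, 13, 17]
t=30: [45, 38, 48, 42, 47, 41, 43, 47, 42]
t=31: [11, 19, 8, 11, 10, 13, 11, 11, 13]
t=32: [36, 32, 40, 33, 39, 32, 34, 39, 32]
t=33: [15, 6, 19, 14, 16, 13, 15, 16, 12]
t=34: [40, 46, 36, 44, 37, 45, 42, 37, 46]
t=35: [11, 8, 12, 7, 13, 12, 9, 12, 11]
t=36: [27, 35, 31, 32, 30, 32, 30, 31, 33]
t=37: [25, 29, 24, 30, 23, 25, 27, 24, 26]
t=38: [38, 46, 41, 43, 40, 42, 41, 41, 44]
t=39: [8, 4, 9, 4, 8, 6, 7, 7, 4]
t=40: [18, 23, 17, 20, 16, 18, 17, 17, 20]
t=41: [53, 51, 54, 52, 53, 54, 55, 52, 52]
t=42: [39, 38, 37, 40, 36, 38, 37, 38, 40]
t=43: [5, 7, 4, 6, 5, 5, 2, 6, 6]
t=44: [14, 15, 16, 13, 17, 15, 16, 15, 13]
t=45: [44, 46, 43, 45, 44, 44, 41, 45, 45]
t=46: [11, 12, 13, 10, 14, 12, 13, 12, 10]
t=47: [35, 37, 34, 36, 35, 35, 32, 36, 36]
t=48: [15, 14, 13, 16, 12, 14, 13, 14, 16]
t=49: [42, 40, 43, 41, 42, 42, 45, 41, 41]
t=50: [6, 5, 4, 7, 3, 5, 4, 5, 7]
t=51: [15, 13, 16, 14, 15, 15, 18, 14, 14]
t=52: [45, 44, 43, 46, 42, 44, 43, 44, 46]
t=53: [12, 10, 13, 11, 12, 12, 15, 11, 11]
t=54: [36, 35, 34, 37, 33, 35, 34, 35, 37]
t=55: [14, 16, 13, 15, 14, 14, 11, 15, 15]
t=56: [41, 42, 43, 40, 44, 42, 43, 42, 40]
t=57: [5, 7, 4, 6, 5, 5, 2, 6, 6]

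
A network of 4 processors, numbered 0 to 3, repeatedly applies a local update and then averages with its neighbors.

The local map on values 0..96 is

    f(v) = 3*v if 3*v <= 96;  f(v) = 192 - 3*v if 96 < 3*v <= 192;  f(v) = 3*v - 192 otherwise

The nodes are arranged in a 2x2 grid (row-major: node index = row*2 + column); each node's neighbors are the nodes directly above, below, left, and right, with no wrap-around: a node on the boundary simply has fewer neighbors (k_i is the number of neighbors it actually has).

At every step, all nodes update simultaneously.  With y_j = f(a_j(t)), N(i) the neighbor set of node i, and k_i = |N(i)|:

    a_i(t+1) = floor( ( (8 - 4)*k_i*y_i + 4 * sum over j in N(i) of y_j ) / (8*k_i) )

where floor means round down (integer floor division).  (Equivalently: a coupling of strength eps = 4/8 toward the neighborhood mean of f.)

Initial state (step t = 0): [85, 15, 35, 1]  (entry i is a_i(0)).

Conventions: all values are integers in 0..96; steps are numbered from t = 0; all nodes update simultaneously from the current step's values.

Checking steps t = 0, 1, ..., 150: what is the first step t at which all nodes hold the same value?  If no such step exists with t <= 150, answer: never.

Simulating step by step:
t=0: [85, 15, 35, 1]  (not all equal)
t=1: [64, 39, 60, 34]  (not all equal)
t=2: [21, 60, 28, 66]  (not all equal)
t=3: [55, 23, 59, 27]  (not all equal)
t=4: [34, 61, 34, 61]  (not all equal)
t=5: [69, 29, 69, 29]  (not all equal)
t=6: [33, 69, 33, 69]  (not all equal)
t=7: [73, 34, 73, 34]  (not all equal)
t=8: [42, 74, 42, 74]  (not all equal)
t=9: [57, 39, 57, 39]  (not all equal)
t=10: [34, 61, 34, 61]  (not all equal)

Answer: never
Key observation: The state at step 4 reappears at step 10 — the system is in a cycle of period 6 from step 4 on.  No step 0..10 is synchronized, and the cycle repeats forever, so no step up to 150 (or ever) has all nodes equal.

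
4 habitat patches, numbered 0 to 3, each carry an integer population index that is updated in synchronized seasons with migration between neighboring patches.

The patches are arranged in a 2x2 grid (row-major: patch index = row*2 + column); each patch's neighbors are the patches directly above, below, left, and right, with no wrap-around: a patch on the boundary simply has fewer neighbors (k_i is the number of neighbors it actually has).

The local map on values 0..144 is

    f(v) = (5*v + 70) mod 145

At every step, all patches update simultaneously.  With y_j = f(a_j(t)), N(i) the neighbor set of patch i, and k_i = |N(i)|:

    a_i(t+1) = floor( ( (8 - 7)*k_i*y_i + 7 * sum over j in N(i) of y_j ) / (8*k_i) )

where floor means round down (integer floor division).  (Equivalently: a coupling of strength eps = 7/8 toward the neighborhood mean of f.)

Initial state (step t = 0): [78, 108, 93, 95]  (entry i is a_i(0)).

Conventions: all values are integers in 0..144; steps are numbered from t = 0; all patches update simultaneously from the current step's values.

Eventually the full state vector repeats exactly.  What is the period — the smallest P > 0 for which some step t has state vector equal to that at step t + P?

Answer: 23
Key observation: The state at step 29, [88, 76, 76, 88], reappears at step 52 — and no state repeats earlier — so the cycle the system enters has period 23.

Derivation:
t=0: [78, 108, 93, 95]
t=1: [60, 62, 71, 70]
t=2: [108, 103, 108, 114]
t=3: [19, 40, 43, 22]
t=4: [118, 39, 41, 120]
t=5: [119, 89, 90, 120]
t=6: [82, 86, 87, 83]
t=7: [64, 49, 50, 65]
t=8: [36, 92, 93, 37]
t=9: [98, 105, 106, 99]
t=10: [30, 113, 114, 31]
t=11: [59, 74, 75, 60]
t=12: [15, 68, 69, 16]
t=13: [107, 17, 17, 107]
t=14: [11, 23, 23, 11]
t=15: [50, 114, 114, 50]
t=16: [56, 33, 33, 56]
t=17: [86, 63, 63, 86]
t=18: [91, 68, 68, 91]
t=19: [116, 93, 93, 116]
t=20: [96, 73, 73, 96]
t=21: [14, 100, 100, 14]
t=22: [135, 139, 139, 135]
t=23: [37, 22, 22, 37]
t=24: [44, 100, 100, 44]
t=25: [118, 16, 16, 118]
t=26: [14, 70, 70, 14]
t=27: [131, 138, 138, 131]
t=28: [30, 4, 4, 30]
t=29: [88, 76, 76, 88]
t=30: [22, 67, 67, 22]
t=31: [105, 45, 45, 105]
t=32: [6, 13, 13, 6]
t=33: [130, 104, 104, 130]
t=34: [26, 123, 123, 26]
t=35: [98, 61, 61, 98]
t=36: [90, 120, 120, 90]
t=37: [89, 85, 85, 89]
t=38: [62, 77, 77, 62]
t=39: [28, 81, 81, 28]
t=40: [43, 61, 61, 43]
t=41: [91, 133, 133, 91]
t=42: [20, 80, 80, 20]
t=43: [33, 26, 26, 33]
t=44: [59, 85, 85, 59]
t=45: [61, 73, 73, 61]
t=46: [10, 74, 74, 10]
t=47: [19, 105, 105, 19]
t=48: [15, 19, 19, 15]
t=49: [17, 2, 2, 17]
t=50: [71, 18, 18, 71]
t=51: [30, 120, 120, 30]
t=52: [88, 76, 76, 88]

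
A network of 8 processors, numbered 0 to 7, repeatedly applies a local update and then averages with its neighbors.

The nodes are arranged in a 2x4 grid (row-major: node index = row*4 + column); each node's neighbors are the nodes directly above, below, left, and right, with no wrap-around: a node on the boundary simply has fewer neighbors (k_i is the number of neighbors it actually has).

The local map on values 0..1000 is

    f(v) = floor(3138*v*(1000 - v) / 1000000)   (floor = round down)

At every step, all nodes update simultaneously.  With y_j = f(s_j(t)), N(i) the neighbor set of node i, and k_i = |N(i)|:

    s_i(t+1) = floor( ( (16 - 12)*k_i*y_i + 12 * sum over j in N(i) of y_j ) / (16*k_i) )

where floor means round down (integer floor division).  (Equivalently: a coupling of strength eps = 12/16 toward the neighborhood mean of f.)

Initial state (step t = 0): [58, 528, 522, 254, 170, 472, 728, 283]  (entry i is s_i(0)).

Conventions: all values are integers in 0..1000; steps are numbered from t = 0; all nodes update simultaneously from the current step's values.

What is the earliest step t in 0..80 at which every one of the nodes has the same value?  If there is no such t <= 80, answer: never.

Answer: 22
Key observation: Synchronization is absorbing here: once all nodes are equal they stay equal, and step 22 is the first all-equal step.

Derivation:
t=0: [58, 528, 522, 254, 170, 472, 728, 283]  (not all equal)
t=1: [501, 629, 694, 680, 467, 656, 705, 614]  (not all equal)
t=2: [763, 722, 683, 698, 754, 718, 692, 686]  (not all equal)
t=3: [595, 627, 659, 673, 596, 628, 664, 667]  (not all equal)
t=4: [747, 731, 707, 697, 747, 730, 708, 695]  (not all equal)
t=5: [602, 619, 644, 658, 602, 619, 645, 657]  (not all equal)
t=6: [746, 737, 720, 711, 746, 737, 721, 710]  (not all equal)
t=7: [599, 610, 628, 640, 599, 610, 629, 639]  (not all equal)
t=8: [750, 744, 733, 726, 750, 744, 733, 726]  (not all equal)
t=9: [591, 599, 612, 620, 591, 599, 612, 620]  (not all equal)
t=10: [756, 752, 745, 741, 756, 752, 745, 741]  (not all equal)
t=11: [580, 586, 594, 599, 580, 586, 594, 599]  (not all equal)
t=12: [762, 760, 756, 754, 762, 760, 756, 754]  (not all equal)
t=13: [570, 572, 577, 580, 570, 572, 577, 580]  (not all equal)
t=14: [768, 767, 765, 764, 768, 767, 765, 764]  (not all equal)
t=15: [559, 560, 563, 564, 559, 560, 563, 564]  (not all equal)
t=16: [773, 772, 772, 771, 773, 772, 772, 771]  (not all equal)
t=17: [550, 551, 552, 553, 550, 551, 552, 553]  (not all equal)
t=18: [776, 776, 775, 775, 776, 776, 775, 775]  (not all equal)
t=19: [545, 545, 546, 547, 545, 545, 546, 547]  (not all equal)
t=20: [778, 777, 777, 777, 778, 777, 777, 777]  (not all equal)
t=21: [541, 542, 543, 543, 541, 542, 543, 543]  (not all equal)
t=22: [778, 778, 778, 778, 778, 778, 778, 778]  (all equal)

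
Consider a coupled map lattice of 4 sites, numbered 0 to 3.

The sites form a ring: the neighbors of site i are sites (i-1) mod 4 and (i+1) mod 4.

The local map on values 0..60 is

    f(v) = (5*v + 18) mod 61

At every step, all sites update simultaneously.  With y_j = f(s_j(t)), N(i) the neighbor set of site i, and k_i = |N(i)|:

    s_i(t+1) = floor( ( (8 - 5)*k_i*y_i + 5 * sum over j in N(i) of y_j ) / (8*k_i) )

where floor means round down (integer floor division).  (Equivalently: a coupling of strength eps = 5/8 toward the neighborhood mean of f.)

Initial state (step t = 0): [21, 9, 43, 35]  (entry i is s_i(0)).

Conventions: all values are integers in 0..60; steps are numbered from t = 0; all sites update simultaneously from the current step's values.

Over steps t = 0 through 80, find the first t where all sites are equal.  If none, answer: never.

Answer: 10
Key observation: Synchronization is absorbing here: once all sites are equal they stay equal, and step 10 is the first all-equal step.

Derivation:
t=0: [21, 9, 43, 35]  (not all equal)
t=1: [4, 16, 22, 19]  (not all equal)
t=2: [42, 27, 30, 33]  (not all equal)
t=3: [26, 40, 26, 28]  (not all equal)
t=4: [31, 29, 31, 29]  (not all equal)
t=5: [44, 47, 44, 47]  (not all equal)
t=6: [26, 37, 26, 37]  (not all equal)
t=7: [22, 23, 22, 23]  (not all equal)
t=8: [9, 7, 9, 7]  (not all equal)
t=9: [33, 21, 33, 21]  (not all equal)
t=10: [0, 0, 0, 0]  (all equal)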